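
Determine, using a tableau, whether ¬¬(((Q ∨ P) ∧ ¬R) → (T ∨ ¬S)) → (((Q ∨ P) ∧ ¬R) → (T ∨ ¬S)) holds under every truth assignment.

Valid

Assume the negation and expand:
Initial set: {¬(¬¬(((Q ∨ P) ∧ ¬R) → (T ∨ ¬S)) → (((Q ∨ P) ∧ ¬R) → (T ∨ ¬S)))}.
¬(¬¬(((Q ∨ P) ∧ ¬R) → (T ∨ ¬S)) → (((Q ∨ P) ∧ ¬R) → (T ∨ ¬S))): α-rule — add ¬¬(((Q ∨ P) ∧ ¬R) → (T ∨ ¬S)), ¬(((Q ∨ P) ∧ ¬R) → (T ∨ ¬S)).
¬¬(((Q ∨ P) ∧ ¬R) → (T ∨ ¬S)): drop double negation, giving (((Q ∨ P) ∧ ¬R) → (T ∨ ¬S)).
¬(((Q ∨ P) ∧ ¬R) → (T ∨ ¬S)): α-rule — add ((Q ∨ P) ∧ ¬R), ¬(T ∨ ¬S).
((Q ∨ P) ∧ ¬R): α-rule — add (Q ∨ P), ¬R.
¬(T ∨ ¬S): α-rule — add ¬T, ¬¬S.
(((Q ∨ P) ∧ ¬R) → (T ∨ ¬S)): β-rule — branch into ¬((Q ∨ P) ∧ ¬R)  //  (T ∨ ¬S).
  branch 1 (add ¬((Q ∨ P) ∧ ¬R)):
    (Q ∨ P): β-rule — branch into Q  //  P.
      branch 1.1 (add Q):
        ¬((Q ∨ P) ∧ ¬R): β-rule — branch into ¬(Q ∨ P)  //  ¬¬R.
          branch 1.1.1 (add ¬(Q ∨ P)):
            ¬(Q ∨ P): α-rule — add ¬Q, ¬P.
            × closes — contains both Q and ¬Q.
          branch 1.1.2 (add ¬¬R):
            × closes — contains both R and ¬R.
      branch 1.2 (add P):
        ¬((Q ∨ P) ∧ ¬R): β-rule — branch into ¬(Q ∨ P)  //  ¬¬R.
          branch 1.2.1 (add ¬(Q ∨ P)):
            ¬(Q ∨ P): α-rule — add ¬Q, ¬P.
            × closes — contains both P and ¬P.
          branch 1.2.2 (add ¬¬R):
            × closes — contains both R and ¬R.
  branch 2 (add (T ∨ ¬S)):
    (Q ∨ P): β-rule — branch into Q  //  P.
      branch 2.1 (add Q):
        (T ∨ ¬S): β-rule — branch into T  //  ¬S.
          branch 2.1.1 (add T):
            × closes — contains both T and ¬T.
          branch 2.1.2 (add ¬S):
            × closes — contains both S and ¬S.
      branch 2.2 (add P):
        (T ∨ ¬S): β-rule — branch into T  //  ¬S.
          branch 2.2.1 (add T):
            × closes — contains both T and ¬T.
          branch 2.2.2 (add ¬S):
            × closes — contains both S and ¬S.
All 8 branches close.
Every branch closed, so the negation is unsatisfiable and the formula is valid.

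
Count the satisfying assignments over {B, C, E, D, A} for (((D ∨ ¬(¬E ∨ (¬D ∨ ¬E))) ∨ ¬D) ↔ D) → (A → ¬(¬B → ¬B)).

Initial set: {((((D ∨ ¬(¬E ∨ (¬D ∨ ¬E))) ∨ ¬D) ↔ D) → (A → ¬(¬B → ¬B)))}.
((((D ∨ ¬(¬E ∨ (¬D ∨ ¬E))) ∨ ¬D) ↔ D) → (A → ¬(¬B → ¬B))): β-rule — branch into ¬(((D ∨ ¬(¬E ∨ (¬D ∨ ¬E))) ∨ ¬D) ↔ D)  //  (A → ¬(¬B → ¬B)).
  branch 1 (add ¬(((D ∨ ¬(¬E ∨ (¬D ∨ ¬E))) ∨ ¬D) ↔ D)):
    ¬(((D ∨ ¬(¬E ∨ (¬D ∨ ¬E))) ∨ ¬D) ↔ D): β-rule — branch into ((D ∨ ¬(¬E ∨ (¬D ∨ ¬E))) ∨ ¬D), ¬D  //  ¬((D ∨ ¬(¬E ∨ (¬D ∨ ¬E))) ∨ ¬D), D.
      branch 1.1 (add ((D ∨ ¬(¬E ∨ (¬D ∨ ¬E))) ∨ ¬D), ¬D):
        ((D ∨ ¬(¬E ∨ (¬D ∨ ¬E))) ∨ ¬D): β-rule — branch into (D ∨ ¬(¬E ∨ (¬D ∨ ¬E)))  //  ¬D.
          branch 1.1.1 (add (D ∨ ¬(¬E ∨ (¬D ∨ ¬E)))):
            (D ∨ ¬(¬E ∨ (¬D ∨ ¬E))): β-rule — branch into D  //  ¬(¬E ∨ (¬D ∨ ¬E)).
              branch 1.1.1.1 (add D):
                × closes — contains both D and ¬D.
              branch 1.1.1.2 (add ¬(¬E ∨ (¬D ∨ ¬E))):
                ¬(¬E ∨ (¬D ∨ ¬E)): α-rule — add ¬¬E, ¬(¬D ∨ ¬E).
                ¬(¬D ∨ ¬E): α-rule — add ¬¬D, ¬¬E.
                × closes — contains both D and ¬D.
          branch 1.1.2 (add ¬D):
            ○ open, literals {D=false}.
      branch 1.2 (add ¬((D ∨ ¬(¬E ∨ (¬D ∨ ¬E))) ∨ ¬D), D):
        ¬((D ∨ ¬(¬E ∨ (¬D ∨ ¬E))) ∨ ¬D): α-rule — add ¬(D ∨ ¬(¬E ∨ (¬D ∨ ¬E))), ¬¬D.
        ¬(D ∨ ¬(¬E ∨ (¬D ∨ ¬E))): α-rule — add ¬D, ¬¬(¬E ∨ (¬D ∨ ¬E)).
        × closes — contains both D and ¬D.
  branch 2 (add (A → ¬(¬B → ¬B))):
    (A → ¬(¬B → ¬B)): β-rule — branch into ¬A  //  ¬(¬B → ¬B).
      branch 2.1 (add ¬A):
        ○ open, literals {A=false}.
      branch 2.2 (add ¬(¬B → ¬B)):
        ¬(¬B → ¬B): α-rule — add ¬B, ¬¬B.
        × closes — contains both B and ¬B.
4 branches closed, 2 open.
Each open branch fixes some atoms; the unmentioned ones are free. Counting distinct full assignments: branch {D=false} (B, C, E, A) contributes 16 new; branch {A=false} (B, C, E, D) contributes 8 new. Total: 24.

24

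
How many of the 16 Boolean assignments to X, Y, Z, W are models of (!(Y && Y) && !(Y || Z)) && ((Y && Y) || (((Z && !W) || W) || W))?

2

Initial set: {((!(Y && Y) && !(Y || Z)) && ((Y && Y) || (((Z && !W) || W) || W)))}.
((!(Y && Y) && !(Y || Z)) && ((Y && Y) || (((Z && !W) || W) || W))): α-rule — add (!(Y && Y) && !(Y || Z)), ((Y && Y) || (((Z && !W) || W) || W)).
(!(Y && Y) && !(Y || Z)): α-rule — add !(Y && Y), !(Y || Z).
!(Y || Z): α-rule — add !Y, !Z.
((Y && Y) || (((Z && !W) || W) || W)): β-rule — branch into (Y && Y)  //  (((Z && !W) || W) || W).
  branch 1 (add (Y && Y)):
    (Y && Y): α-rule — add Y, Y.
    × closes — contains both Y and !Y.
  branch 2 (add (((Z && !W) || W) || W)):
    !(Y && Y): β-rule — branch into !Y  //  !Y.
      branch 2.1 (add !Y):
        (((Z && !W) || W) || W): β-rule — branch into ((Z && !W) || W)  //  W.
          branch 2.1.1 (add ((Z && !W) || W)):
            ((Z && !W) || W): β-rule — branch into (Z && !W)  //  W.
              branch 2.1.1.1 (add (Z && !W)):
                (Z && !W): α-rule — add Z, !W.
                × closes — contains both Z and !Z.
              branch 2.1.1.2 (add W):
                ○ open, literals {W=T, Y=F, Z=F}.
          branch 2.1.2 (add W):
            ○ open, literals {W=T, Y=F, Z=F}.
      branch 2.2 (add !Y):
        (((Z && !W) || W) || W): β-rule — branch into ((Z && !W) || W)  //  W.
          branch 2.2.1 (add ((Z && !W) || W)):
            ((Z && !W) || W): β-rule — branch into (Z && !W)  //  W.
              branch 2.2.1.1 (add (Z && !W)):
                (Z && !W): α-rule — add Z, !W.
                × closes — contains both Z and !Z.
              branch 2.2.1.2 (add W):
                ○ open, literals {W=T, Y=F, Z=F}.
          branch 2.2.2 (add W):
            ○ open, literals {W=T, Y=F, Z=F}.
3 branches closed, 4 open.
Each open branch fixes some atoms; the unmentioned ones are free. Counting distinct full assignments: branch {W=T, Y=F, Z=F} (X) contributes 2 new; branch {W=T, Y=F, Z=F} (X) contributes 0 new; branch {W=T, Y=F, Z=F} (X) contributes 0 new; branch {W=T, Y=F, Z=F} (X) contributes 0 new. Total: 2.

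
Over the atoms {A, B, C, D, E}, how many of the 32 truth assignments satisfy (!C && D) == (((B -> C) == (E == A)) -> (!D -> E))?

Initial set: {((!C && D) == (((B -> C) == (E == A)) -> (!D -> E)))}.
((!C && D) == (((B -> C) == (E == A)) -> (!D -> E))): β-rule — branch into (!C && D), (((B -> C) == (E == A)) -> (!D -> E))  //  !(!C && D), !(((B -> C) == (E == A)) -> (!D -> E)).
  branch 1 (add (!C && D), (((B -> C) == (E == A)) -> (!D -> E))):
    (!C && D): α-rule — add !C, D.
    (((B -> C) == (E == A)) -> (!D -> E)): β-rule — branch into !((B -> C) == (E == A))  //  (!D -> E).
      branch 1.1 (add !((B -> C) == (E == A))):
        !((B -> C) == (E == A)): β-rule — branch into (B -> C), !(E == A)  //  !(B -> C), (E == A).
          branch 1.1.1 (add (B -> C), !(E == A)):
            (B -> C): β-rule — branch into !B  //  C.
              branch 1.1.1.1 (add !B):
                !(E == A): β-rule — branch into E, !A  //  !E, A.
                  branch 1.1.1.1.1 (add E, !A):
                    ○ open, literals {A=0, B=0, C=0, D=1, E=1}.
                  branch 1.1.1.1.2 (add !E, A):
                    ○ open, literals {A=1, B=0, C=0, D=1, E=0}.
              branch 1.1.1.2 (add C):
                × closes — contains both C and !C.
          branch 1.1.2 (add !(B -> C), (E == A)):
            !(B -> C): α-rule — add B, !C.
            (E == A): β-rule — branch into E, A  //  !E, !A.
              branch 1.1.2.1 (add E, A):
                ○ open, literals {A=1, B=1, C=0, D=1, E=1}.
              branch 1.1.2.2 (add !E, !A):
                ○ open, literals {A=0, B=1, C=0, D=1, E=0}.
      branch 1.2 (add (!D -> E)):
        (!D -> E): β-rule — branch into !!D  //  E.
          branch 1.2.1 (add !!D):
            ○ open, literals {C=0, D=1}.
          branch 1.2.2 (add E):
            ○ open, literals {C=0, D=1, E=1}.
  branch 2 (add !(!C && D), !(((B -> C) == (E == A)) -> (!D -> E))):
    !(((B -> C) == (E == A)) -> (!D -> E)): α-rule — add ((B -> C) == (E == A)), !(!D -> E).
    !(!D -> E): α-rule — add !D, !E.
    !(!C && D): β-rule — branch into !!C  //  !D.
      branch 2.1 (add !!C):
        ((B -> C) == (E == A)): β-rule — branch into (B -> C), (E == A)  //  !(B -> C), !(E == A).
          branch 2.1.1 (add (B -> C), (E == A)):
            (B -> C): β-rule — branch into !B  //  C.
              branch 2.1.1.1 (add !B):
                (E == A): β-rule — branch into E, A  //  !E, !A.
                  branch 2.1.1.1.1 (add E, A):
                    × closes — contains both E and !E.
                  branch 2.1.1.1.2 (add !E, !A):
                    ○ open, literals {A=0, B=0, C=1, D=0, E=0}.
              branch 2.1.1.2 (add C):
                (E == A): β-rule — branch into E, A  //  !E, !A.
                  branch 2.1.1.2.1 (add E, A):
                    × closes — contains both E and !E.
                  branch 2.1.1.2.2 (add !E, !A):
                    ○ open, literals {A=0, C=1, D=0, E=0}.
          branch 2.1.2 (add !(B -> C), !(E == A)):
            !(B -> C): α-rule — add B, !C.
            × closes — contains both C and !C.
      branch 2.2 (add !D):
        ((B -> C) == (E == A)): β-rule — branch into (B -> C), (E == A)  //  !(B -> C), !(E == A).
          branch 2.2.1 (add (B -> C), (E == A)):
            (B -> C): β-rule — branch into !B  //  C.
              branch 2.2.1.1 (add !B):
                (E == A): β-rule — branch into E, A  //  !E, !A.
                  branch 2.2.1.1.1 (add E, A):
                    × closes — contains both E and !E.
                  branch 2.2.1.1.2 (add !E, !A):
                    ○ open, literals {A=0, B=0, D=0, E=0}.
              branch 2.2.1.2 (add C):
                (E == A): β-rule — branch into E, A  //  !E, !A.
                  branch 2.2.1.2.1 (add E, A):
                    × closes — contains both E and !E.
                  branch 2.2.1.2.2 (add !E, !A):
                    ○ open, literals {A=0, C=1, D=0, E=0}.
          branch 2.2.2 (add !(B -> C), !(E == A)):
            !(B -> C): α-rule — add B, !C.
            !(E == A): β-rule — branch into E, !A  //  !E, A.
              branch 2.2.2.1 (add E, !A):
                × closes — contains both E and !E.
              branch 2.2.2.2 (add !E, A):
                ○ open, literals {A=1, B=1, C=0, D=0, E=0}.
7 branches closed, 11 open.
Each open branch fixes some atoms; the unmentioned ones are free. Counting distinct full assignments: branch {A=0, B=0, C=0, D=1, E=1} (none free) contributes 1 new; branch {A=1, B=0, C=0, D=1, E=0} (none free) contributes 1 new; branch {A=1, B=1, C=0, D=1, E=1} (none free) contributes 1 new; branch {A=0, B=1, C=0, D=1, E=0} (none free) contributes 1 new; branch {C=0, D=1} (A, B, E) contributes 4 new; branch {C=0, D=1, E=1} (A, B) contributes 0 new; branch {A=0, B=0, C=1, D=0, E=0} (none free) contributes 1 new; branch {A=0, C=1, D=0, E=0} (B) contributes 1 new; branch {A=0, B=0, D=0, E=0} (C) contributes 1 new; branch {A=0, C=1, D=0, E=0} (B) contributes 0 new; branch {A=1, B=1, C=0, D=0, E=0} (none free) contributes 1 new. Total: 12.

12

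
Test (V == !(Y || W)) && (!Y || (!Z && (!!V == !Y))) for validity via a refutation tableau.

Not valid

Assume the negation and expand:
Initial set: {!((V == !(Y || W)) && (!Y || (!Z && (!!V == !Y))))}.
!((V == !(Y || W)) && (!Y || (!Z && (!!V == !Y)))): β-rule — branch into !(V == !(Y || W))  //  !(!Y || (!Z && (!!V == !Y))).
  branch 1 (add !(V == !(Y || W))):
    !(V == !(Y || W)): β-rule — branch into V, !!(Y || W)  //  !V, !(Y || W).
      branch 1.1 (add V, !!(Y || W)):
        !!(Y || W): β-rule — branch into Y  //  W.
          branch 1.1.1 (add Y):
            ○ open, literals {V=T, Y=T}.
          branch 1.1.2 (add W):
            ○ open, literals {V=T, W=T}.
      branch 1.2 (add !V, !(Y || W)):
        !(Y || W): α-rule — add !Y, !W.
        ○ open, literals {V=F, W=F, Y=F}.
  branch 2 (add !(!Y || (!Z && (!!V == !Y)))):
    !(!Y || (!Z && (!!V == !Y))): α-rule — add !!Y, !(!Z && (!!V == !Y)).
    !(!Z && (!!V == !Y)): β-rule — branch into !!Z  //  !(!!V == !Y).
      branch 2.1 (add !!Z):
        ○ open, literals {Y=T, Z=T}.
      branch 2.2 (add !(!!V == !Y)):
        !(!!V == !Y): β-rule — branch into !!V, !!Y  //  !!!V, !Y.
          branch 2.2.1 (add !!V, !!Y):
            !!V: drop double negation, giving V.
            ○ open, literals {V=T, Y=T}.
          branch 2.2.2 (add !!!V, !Y):
            × closes — contains both Y and !Y.
1 branch closed, 5 open.
An open branch gives a countermodel: V=T, Y=T (unmentioned atoms arbitrary); under it the original formula is false.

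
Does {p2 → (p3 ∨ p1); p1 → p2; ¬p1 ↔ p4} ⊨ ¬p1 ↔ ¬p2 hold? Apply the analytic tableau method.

Initial set: {(p2 → (p3 ∨ p1)); (p1 → p2); (¬p1 ↔ p4); ¬(¬p1 ↔ ¬p2)}.
(p2 → (p3 ∨ p1)): β-rule — branch into ¬p2  //  (p3 ∨ p1).
  branch 1 (add ¬p2):
    (p1 → p2): β-rule — branch into ¬p1  //  p2.
      branch 1.1 (add ¬p1):
        (¬p1 ↔ p4): β-rule — branch into ¬p1, p4  //  ¬¬p1, ¬p4.
          branch 1.1.1 (add ¬p1, p4):
            ¬(¬p1 ↔ ¬p2): β-rule — branch into ¬p1, ¬¬p2  //  ¬¬p1, ¬p2.
              branch 1.1.1.1 (add ¬p1, ¬¬p2):
                × closes — contains both p2 and ¬p2.
              branch 1.1.1.2 (add ¬¬p1, ¬p2):
                × closes — contains both p1 and ¬p1.
          branch 1.1.2 (add ¬¬p1, ¬p4):
            × closes — contains both p1 and ¬p1.
      branch 1.2 (add p2):
        × closes — contains both p2 and ¬p2.
  branch 2 (add (p3 ∨ p1)):
    (p1 → p2): β-rule — branch into ¬p1  //  p2.
      branch 2.1 (add ¬p1):
        (¬p1 ↔ p4): β-rule — branch into ¬p1, p4  //  ¬¬p1, ¬p4.
          branch 2.1.1 (add ¬p1, p4):
            ¬(¬p1 ↔ ¬p2): β-rule — branch into ¬p1, ¬¬p2  //  ¬¬p1, ¬p2.
              branch 2.1.1.1 (add ¬p1, ¬¬p2):
                (p3 ∨ p1): β-rule — branch into p3  //  p1.
                  branch 2.1.1.1.1 (add p3):
                    ○ open, literals {p1=F, p2=T, p3=T, p4=T}.
                  branch 2.1.1.1.2 (add p1):
                    × closes — contains both p1 and ¬p1.
              branch 2.1.1.2 (add ¬¬p1, ¬p2):
                × closes — contains both p1 and ¬p1.
          branch 2.1.2 (add ¬¬p1, ¬p4):
            × closes — contains both p1 and ¬p1.
      branch 2.2 (add p2):
        (¬p1 ↔ p4): β-rule — branch into ¬p1, p4  //  ¬¬p1, ¬p4.
          branch 2.2.1 (add ¬p1, p4):
            ¬(¬p1 ↔ ¬p2): β-rule — branch into ¬p1, ¬¬p2  //  ¬¬p1, ¬p2.
              branch 2.2.1.1 (add ¬p1, ¬¬p2):
                (p3 ∨ p1): β-rule — branch into p3  //  p1.
                  branch 2.2.1.1.1 (add p3):
                    ○ open, literals {p1=F, p2=T, p3=T, p4=T}.
                  branch 2.2.1.1.2 (add p1):
                    × closes — contains both p1 and ¬p1.
              branch 2.2.1.2 (add ¬¬p1, ¬p2):
                × closes — contains both p1 and ¬p1.
          branch 2.2.2 (add ¬¬p1, ¬p4):
            ¬(¬p1 ↔ ¬p2): β-rule — branch into ¬p1, ¬¬p2  //  ¬¬p1, ¬p2.
              branch 2.2.2.1 (add ¬p1, ¬¬p2):
                × closes — contains both p1 and ¬p1.
              branch 2.2.2.2 (add ¬¬p1, ¬p2):
                × closes — contains both p2 and ¬p2.
11 branches closed, 2 open.
An open branch gives a countermodel: p1=F, p2=T, p3=T, p4=T (unmentioned atoms arbitrary); the premises hold there but the conclusion fails.

No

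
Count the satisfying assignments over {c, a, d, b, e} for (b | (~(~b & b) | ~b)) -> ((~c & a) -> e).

Initial set: {T ((b | (~(~b & b) | ~b)) -> ((~c & a) -> e))}.
T ((b | (~(~b & b) | ~b)) -> ((~c & a) -> e)): β-rule — branch into F (b | (~(~b & b) | ~b))  //  T ((~c & a) -> e).
  branch 1 (add F (b | (~(~b & b) | ~b))):
    F (b | (~(~b & b) | ~b)): α-rule — add F b, F (~(~b & b) | ~b).
    F (~(~b & b) | ~b): α-rule — add F ~(~b & b), F ~b.
    × closes — contains both b and ~b.
  branch 2 (add T ((~c & a) -> e)):
    T ((~c & a) -> e): β-rule — branch into F (~c & a)  //  T e.
      branch 2.1 (add F (~c & a)):
        F (~c & a): β-rule — branch into F ~c  //  F a.
          branch 2.1.1 (add F ~c):
            ○ open, literals {c=true}.
          branch 2.1.2 (add F a):
            ○ open, literals {a=false}.
      branch 2.2 (add T e):
        ○ open, literals {e=true}.
1 branch closed, 3 open.
Each open branch fixes some atoms; the unmentioned ones are free. Counting distinct full assignments: branch {c=true} (a, d, b, e) contributes 16 new; branch {a=false} (c, d, b, e) contributes 8 new; branch {e=true} (c, a, d, b) contributes 4 new. Total: 28.

28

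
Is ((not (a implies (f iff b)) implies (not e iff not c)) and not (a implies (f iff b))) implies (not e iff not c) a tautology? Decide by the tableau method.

Assume the negation and expand:
Initial set: {not (((not (a implies (f iff b)) implies (not e iff not c)) and not (a implies (f iff b))) implies (not e iff not c))}.
not (((not (a implies (f iff b)) implies (not e iff not c)) and not (a implies (f iff b))) implies (not e iff not c)): α-rule — add ((not (a implies (f iff b)) implies (not e iff not c)) and not (a implies (f iff b))), not (not e iff not c).
((not (a implies (f iff b)) implies (not e iff not c)) and not (a implies (f iff b))): α-rule — add (not (a implies (f iff b)) implies (not e iff not c)), not (a implies (f iff b)).
not (a implies (f iff b)): α-rule — add a, not (f iff b).
not (not e iff not c): β-rule — branch into not e, not not c  //  not not e, not c.
  branch 1 (add not e, not not c):
    (not (a implies (f iff b)) implies (not e iff not c)): β-rule — branch into not not (a implies (f iff b))  //  (not e iff not c).
      branch 1.1 (add not not (a implies (f iff b))):
        not (f iff b): β-rule — branch into f, not b  //  not f, b.
          branch 1.1.1 (add f, not b):
            not not (a implies (f iff b)): β-rule — branch into not a  //  (f iff b).
              branch 1.1.1.1 (add not a):
                × closes — contains both a and not a.
              branch 1.1.1.2 (add (f iff b)):
                (f iff b): β-rule — branch into f, b  //  not f, not b.
                  branch 1.1.1.2.1 (add f, b):
                    × closes — contains both b and not b.
                  branch 1.1.1.2.2 (add not f, not b):
                    × closes — contains both f and not f.
          branch 1.1.2 (add not f, b):
            not not (a implies (f iff b)): β-rule — branch into not a  //  (f iff b).
              branch 1.1.2.1 (add not a):
                × closes — contains both a and not a.
              branch 1.1.2.2 (add (f iff b)):
                (f iff b): β-rule — branch into f, b  //  not f, not b.
                  branch 1.1.2.2.1 (add f, b):
                    × closes — contains both f and not f.
                  branch 1.1.2.2.2 (add not f, not b):
                    × closes — contains both b and not b.
      branch 1.2 (add (not e iff not c)):
        not (f iff b): β-rule — branch into f, not b  //  not f, b.
          branch 1.2.1 (add f, not b):
            (not e iff not c): β-rule — branch into not e, not c  //  not not e, not not c.
              branch 1.2.1.1 (add not e, not c):
                × closes — contains both c and not c.
              branch 1.2.1.2 (add not not e, not not c):
                × closes — contains both e and not e.
          branch 1.2.2 (add not f, b):
            (not e iff not c): β-rule — branch into not e, not c  //  not not e, not not c.
              branch 1.2.2.1 (add not e, not c):
                × closes — contains both c and not c.
              branch 1.2.2.2 (add not not e, not not c):
                × closes — contains both e and not e.
  branch 2 (add not not e, not c):
    (not (a implies (f iff b)) implies (not e iff not c)): β-rule — branch into not not (a implies (f iff b))  //  (not e iff not c).
      branch 2.1 (add not not (a implies (f iff b))):
        not (f iff b): β-rule — branch into f, not b  //  not f, b.
          branch 2.1.1 (add f, not b):
            not not (a implies (f iff b)): β-rule — branch into not a  //  (f iff b).
              branch 2.1.1.1 (add not a):
                × closes — contains both a and not a.
              branch 2.1.1.2 (add (f iff b)):
                (f iff b): β-rule — branch into f, b  //  not f, not b.
                  branch 2.1.1.2.1 (add f, b):
                    × closes — contains both b and not b.
                  branch 2.1.1.2.2 (add not f, not b):
                    × closes — contains both f and not f.
          branch 2.1.2 (add not f, b):
            not not (a implies (f iff b)): β-rule — branch into not a  //  (f iff b).
              branch 2.1.2.1 (add not a):
                × closes — contains both a and not a.
              branch 2.1.2.2 (add (f iff b)):
                (f iff b): β-rule — branch into f, b  //  not f, not b.
                  branch 2.1.2.2.1 (add f, b):
                    × closes — contains both f and not f.
                  branch 2.1.2.2.2 (add not f, not b):
                    × closes — contains both b and not b.
      branch 2.2 (add (not e iff not c)):
        not (f iff b): β-rule — branch into f, not b  //  not f, b.
          branch 2.2.1 (add f, not b):
            (not e iff not c): β-rule — branch into not e, not c  //  not not e, not not c.
              branch 2.2.1.1 (add not e, not c):
                × closes — contains both e and not e.
              branch 2.2.1.2 (add not not e, not not c):
                × closes — contains both c and not c.
          branch 2.2.2 (add not f, b):
            (not e iff not c): β-rule — branch into not e, not c  //  not not e, not not c.
              branch 2.2.2.1 (add not e, not c):
                × closes — contains both e and not e.
              branch 2.2.2.2 (add not not e, not not c):
                × closes — contains both c and not c.
All 20 branches close.
Every branch closed, so the negation is unsatisfiable and the formula is valid.

Valid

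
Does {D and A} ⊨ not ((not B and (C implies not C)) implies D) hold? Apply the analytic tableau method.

Initial set: {(D and A); not not ((not B and (C implies not C)) implies D)}.
(D and A): α-rule — add D, A.
not not ((not B and (C implies not C)) implies D): β-rule — branch into not (not B and (C implies not C))  //  D.
  branch 1 (add not (not B and (C implies not C))):
    not (not B and (C implies not C)): β-rule — branch into not not B  //  not (C implies not C).
      branch 1.1 (add not not B):
        ○ open, literals {A=1, B=1, D=1}.
      branch 1.2 (add not (C implies not C)):
        not (C implies not C): α-rule — add C, not not C.
        ○ open, literals {A=1, C=1, D=1}.
  branch 2 (add D):
    ○ open, literals {A=1, D=1}.
0 branches closed, 3 open.
An open branch gives a countermodel: A=1, B=1, D=1 (unmentioned atoms arbitrary); the premises hold there but the conclusion fails.

No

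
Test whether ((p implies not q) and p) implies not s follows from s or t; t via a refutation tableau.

Initial set: {(s or t); t; not (((p implies not q) and p) implies not s)}.
not (((p implies not q) and p) implies not s): α-rule — add ((p implies not q) and p), not not s.
((p implies not q) and p): α-rule — add (p implies not q), p.
(s or t): β-rule — branch into s  //  t.
  branch 1 (add s):
    (p implies not q): β-rule — branch into not p  //  not q.
      branch 1.1 (add not p):
        × closes — contains both p and not p.
      branch 1.2 (add not q):
        ○ open, literals {p=true, q=false, s=true, t=true}.
  branch 2 (add t):
    (p implies not q): β-rule — branch into not p  //  not q.
      branch 2.1 (add not p):
        × closes — contains both p and not p.
      branch 2.2 (add not q):
        ○ open, literals {p=true, q=false, s=true, t=true}.
2 branches closed, 2 open.
An open branch gives a countermodel: p=true, q=false, s=true, t=true (unmentioned atoms arbitrary); the premises hold there but the conclusion fails.

No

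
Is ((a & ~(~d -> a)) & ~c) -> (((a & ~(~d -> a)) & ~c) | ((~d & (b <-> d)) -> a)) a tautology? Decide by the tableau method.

Valid

Assume the negation and expand:
Initial set: {~(((a & ~(~d -> a)) & ~c) -> (((a & ~(~d -> a)) & ~c) | ((~d & (b <-> d)) -> a)))}.
~(((a & ~(~d -> a)) & ~c) -> (((a & ~(~d -> a)) & ~c) | ((~d & (b <-> d)) -> a))): α-rule — add ((a & ~(~d -> a)) & ~c), ~(((a & ~(~d -> a)) & ~c) | ((~d & (b <-> d)) -> a)).
((a & ~(~d -> a)) & ~c): α-rule — add (a & ~(~d -> a)), ~c.
~(((a & ~(~d -> a)) & ~c) | ((~d & (b <-> d)) -> a)): α-rule — add ~((a & ~(~d -> a)) & ~c), ~((~d & (b <-> d)) -> a).
(a & ~(~d -> a)): α-rule — add a, ~(~d -> a).
~((~d & (b <-> d)) -> a): α-rule — add (~d & (b <-> d)), ~a.
× closes — contains both a and ~a.
All 1 branch closes.
Every branch closed, so the negation is unsatisfiable and the formula is valid.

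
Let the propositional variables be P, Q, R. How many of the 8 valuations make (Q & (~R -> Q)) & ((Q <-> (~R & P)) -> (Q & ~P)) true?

3

Initial set: {T ((Q & (~R -> Q)) & ((Q <-> (~R & P)) -> (Q & ~P)))}.
T ((Q & (~R -> Q)) & ((Q <-> (~R & P)) -> (Q & ~P))): α-rule — add T (Q & (~R -> Q)), T ((Q <-> (~R & P)) -> (Q & ~P)).
T (Q & (~R -> Q)): α-rule — add T Q, T (~R -> Q).
T ((Q <-> (~R & P)) -> (Q & ~P)): β-rule — branch into F (Q <-> (~R & P))  //  T (Q & ~P).
  branch 1 (add F (Q <-> (~R & P))):
    T (~R -> Q): β-rule — branch into F ~R  //  T Q.
      branch 1.1 (add F ~R):
        F (Q <-> (~R & P)): β-rule — branch into T Q, F (~R & P)  //  F Q, T (~R & P).
          branch 1.1.1 (add T Q, F (~R & P)):
            F (~R & P): β-rule — branch into F ~R  //  F P.
              branch 1.1.1.1 (add F ~R):
                ○ open, literals {Q=1, R=1}.
              branch 1.1.1.2 (add F P):
                ○ open, literals {P=0, Q=1, R=1}.
          branch 1.1.2 (add F Q, T (~R & P)):
            × closes — contains both Q and ~Q.
      branch 1.2 (add T Q):
        F (Q <-> (~R & P)): β-rule — branch into T Q, F (~R & P)  //  F Q, T (~R & P).
          branch 1.2.1 (add T Q, F (~R & P)):
            F (~R & P): β-rule — branch into F ~R  //  F P.
              branch 1.2.1.1 (add F ~R):
                ○ open, literals {Q=1, R=1}.
              branch 1.2.1.2 (add F P):
                ○ open, literals {P=0, Q=1}.
          branch 1.2.2 (add F Q, T (~R & P)):
            × closes — contains both Q and ~Q.
  branch 2 (add T (Q & ~P)):
    T (Q & ~P): α-rule — add T Q, T ~P.
    T (~R -> Q): β-rule — branch into F ~R  //  T Q.
      branch 2.1 (add F ~R):
        ○ open, literals {P=0, Q=1, R=1}.
      branch 2.2 (add T Q):
        ○ open, literals {P=0, Q=1}.
2 branches closed, 6 open.
Each open branch fixes some atoms; the unmentioned ones are free. Counting distinct full assignments: branch {Q=1, R=1} (P) contributes 2 new; branch {P=0, Q=1, R=1} (none free) contributes 0 new; branch {Q=1, R=1} (P) contributes 0 new; branch {P=0, Q=1} (R) contributes 1 new; branch {P=0, Q=1, R=1} (none free) contributes 0 new; branch {P=0, Q=1} (R) contributes 0 new. Total: 3.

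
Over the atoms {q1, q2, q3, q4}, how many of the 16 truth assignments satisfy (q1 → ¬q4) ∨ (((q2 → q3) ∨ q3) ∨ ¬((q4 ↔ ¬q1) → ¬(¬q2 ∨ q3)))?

15

Initial set: {T ((q1 → ¬q4) ∨ (((q2 → q3) ∨ q3) ∨ ¬((q4 ↔ ¬q1) → ¬(¬q2 ∨ q3))))}.
T ((q1 → ¬q4) ∨ (((q2 → q3) ∨ q3) ∨ ¬((q4 ↔ ¬q1) → ¬(¬q2 ∨ q3)))): β-rule — branch into T (q1 → ¬q4)  //  T (((q2 → q3) ∨ q3) ∨ ¬((q4 ↔ ¬q1) → ¬(¬q2 ∨ q3))).
  branch 1 (add T (q1 → ¬q4)):
    T (q1 → ¬q4): β-rule — branch into F q1  //  T ¬q4.
      branch 1.1 (add F q1):
        ○ open, literals {q1=false}.
      branch 1.2 (add T ¬q4):
        ○ open, literals {q4=false}.
  branch 2 (add T (((q2 → q3) ∨ q3) ∨ ¬((q4 ↔ ¬q1) → ¬(¬q2 ∨ q3)))):
    T (((q2 → q3) ∨ q3) ∨ ¬((q4 ↔ ¬q1) → ¬(¬q2 ∨ q3))): β-rule — branch into T ((q2 → q3) ∨ q3)  //  T ¬((q4 ↔ ¬q1) → ¬(¬q2 ∨ q3)).
      branch 2.1 (add T ((q2 → q3) ∨ q3)):
        T ((q2 → q3) ∨ q3): β-rule — branch into T (q2 → q3)  //  T q3.
          branch 2.1.1 (add T (q2 → q3)):
            T (q2 → q3): β-rule — branch into F q2  //  T q3.
              branch 2.1.1.1 (add F q2):
                ○ open, literals {q2=false}.
              branch 2.1.1.2 (add T q3):
                ○ open, literals {q3=true}.
          branch 2.1.2 (add T q3):
            ○ open, literals {q3=true}.
      branch 2.2 (add T ¬((q4 ↔ ¬q1) → ¬(¬q2 ∨ q3))):
        T ¬((q4 ↔ ¬q1) → ¬(¬q2 ∨ q3)): α-rule — add T (q4 ↔ ¬q1), F ¬(¬q2 ∨ q3).
        T (q4 ↔ ¬q1): β-rule — branch into T q4, T ¬q1  //  F q4, F ¬q1.
          branch 2.2.1 (add T q4, T ¬q1):
            F ¬(¬q2 ∨ q3): β-rule — branch into T ¬q2  //  T q3.
              branch 2.2.1.1 (add T ¬q2):
                ○ open, literals {q1=false, q2=false, q4=true}.
              branch 2.2.1.2 (add T q3):
                ○ open, literals {q1=false, q3=true, q4=true}.
          branch 2.2.2 (add F q4, F ¬q1):
            F ¬(¬q2 ∨ q3): β-rule — branch into T ¬q2  //  T q3.
              branch 2.2.2.1 (add T ¬q2):
                ○ open, literals {q1=true, q2=false, q4=false}.
              branch 2.2.2.2 (add T q3):
                ○ open, literals {q1=true, q3=true, q4=false}.
0 branches closed, 9 open.
Each open branch fixes some atoms; the unmentioned ones are free. Counting distinct full assignments: branch {q1=false} (q2, q3, q4) contributes 8 new; branch {q4=false} (q1, q2, q3) contributes 4 new; branch {q2=false} (q1, q3, q4) contributes 2 new; branch {q3=true} (q1, q2, q4) contributes 1 new; branch {q3=true} (q1, q2, q4) contributes 0 new; branch {q1=false, q2=false, q4=true} (q3) contributes 0 new; branch {q1=false, q3=true, q4=true} (q2) contributes 0 new; branch {q1=true, q2=false, q4=false} (q3) contributes 0 new; branch {q1=true, q3=true, q4=false} (q2) contributes 0 new. Total: 15.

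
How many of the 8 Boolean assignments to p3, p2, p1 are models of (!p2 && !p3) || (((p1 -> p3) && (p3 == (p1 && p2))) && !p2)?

Initial set: {((!p2 && !p3) || (((p1 -> p3) && (p3 == (p1 && p2))) && !p2))}.
((!p2 && !p3) || (((p1 -> p3) && (p3 == (p1 && p2))) && !p2)): β-rule — branch into (!p2 && !p3)  //  (((p1 -> p3) && (p3 == (p1 && p2))) && !p2).
  branch 1 (add (!p2 && !p3)):
    (!p2 && !p3): α-rule — add !p2, !p3.
    ○ open, literals {p2=false, p3=false}.
  branch 2 (add (((p1 -> p3) && (p3 == (p1 && p2))) && !p2)):
    (((p1 -> p3) && (p3 == (p1 && p2))) && !p2): α-rule — add ((p1 -> p3) && (p3 == (p1 && p2))), !p2.
    ((p1 -> p3) && (p3 == (p1 && p2))): α-rule — add (p1 -> p3), (p3 == (p1 && p2)).
    (p1 -> p3): β-rule — branch into !p1  //  p3.
      branch 2.1 (add !p1):
        (p3 == (p1 && p2)): β-rule — branch into p3, (p1 && p2)  //  !p3, !(p1 && p2).
          branch 2.1.1 (add p3, (p1 && p2)):
            (p1 && p2): α-rule — add p1, p2.
            × closes — contains both p1 and !p1.
          branch 2.1.2 (add !p3, !(p1 && p2)):
            !(p1 && p2): β-rule — branch into !p1  //  !p2.
              branch 2.1.2.1 (add !p1):
                ○ open, literals {p1=false, p2=false, p3=false}.
              branch 2.1.2.2 (add !p2):
                ○ open, literals {p1=false, p2=false, p3=false}.
      branch 2.2 (add p3):
        (p3 == (p1 && p2)): β-rule — branch into p3, (p1 && p2)  //  !p3, !(p1 && p2).
          branch 2.2.1 (add p3, (p1 && p2)):
            (p1 && p2): α-rule — add p1, p2.
            × closes — contains both p2 and !p2.
          branch 2.2.2 (add !p3, !(p1 && p2)):
            × closes — contains both p3 and !p3.
3 branches closed, 3 open.
Each open branch fixes some atoms; the unmentioned ones are free. Counting distinct full assignments: branch {p2=false, p3=false} (p1) contributes 2 new; branch {p1=false, p2=false, p3=false} (none free) contributes 0 new; branch {p1=false, p2=false, p3=false} (none free) contributes 0 new. Total: 2.

2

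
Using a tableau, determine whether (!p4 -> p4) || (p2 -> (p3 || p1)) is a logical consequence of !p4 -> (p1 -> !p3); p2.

No

Initial set: {(!p4 -> (p1 -> !p3)); p2; !((!p4 -> p4) || (p2 -> (p3 || p1)))}.
!((!p4 -> p4) || (p2 -> (p3 || p1))): α-rule — add !(!p4 -> p4), !(p2 -> (p3 || p1)).
!(!p4 -> p4): α-rule — add !p4, !p4.
!(p2 -> (p3 || p1)): α-rule — add p2, !(p3 || p1).
!(p3 || p1): α-rule — add !p3, !p1.
(!p4 -> (p1 -> !p3)): β-rule — branch into !!p4  //  (p1 -> !p3).
  branch 1 (add !!p4):
    × closes — contains both p4 and !p4.
  branch 2 (add (p1 -> !p3)):
    (p1 -> !p3): β-rule — branch into !p1  //  !p3.
      branch 2.1 (add !p1):
        ○ open, literals {p1=F, p2=T, p3=F, p4=F}.
      branch 2.2 (add !p3):
        ○ open, literals {p1=F, p2=T, p3=F, p4=F}.
1 branch closed, 2 open.
An open branch gives a countermodel: p1=F, p2=T, p3=F, p4=F (unmentioned atoms arbitrary); the premises hold there but the conclusion fails.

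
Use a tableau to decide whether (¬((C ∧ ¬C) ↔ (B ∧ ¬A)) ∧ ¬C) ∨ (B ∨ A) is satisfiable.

Initial set: {T ((¬((C ∧ ¬C) ↔ (B ∧ ¬A)) ∧ ¬C) ∨ (B ∨ A))}.
T ((¬((C ∧ ¬C) ↔ (B ∧ ¬A)) ∧ ¬C) ∨ (B ∨ A)): β-rule — branch into T (¬((C ∧ ¬C) ↔ (B ∧ ¬A)) ∧ ¬C)  //  T (B ∨ A).
  branch 1 (add T (¬((C ∧ ¬C) ↔ (B ∧ ¬A)) ∧ ¬C)):
    T (¬((C ∧ ¬C) ↔ (B ∧ ¬A)) ∧ ¬C): α-rule — add T ¬((C ∧ ¬C) ↔ (B ∧ ¬A)), T ¬C.
    T ¬((C ∧ ¬C) ↔ (B ∧ ¬A)): β-rule — branch into T (C ∧ ¬C), F (B ∧ ¬A)  //  F (C ∧ ¬C), T (B ∧ ¬A).
      branch 1.1 (add T (C ∧ ¬C), F (B ∧ ¬A)):
        T (C ∧ ¬C): α-rule — add T C, T ¬C.
        × closes — contains both C and ¬C.
      branch 1.2 (add F (C ∧ ¬C), T (B ∧ ¬A)):
        T (B ∧ ¬A): α-rule — add T B, T ¬A.
        F (C ∧ ¬C): β-rule — branch into F C  //  F ¬C.
          branch 1.2.1 (add F C):
            ○ open, literals {A=F, B=T, C=F}.
          branch 1.2.2 (add F ¬C):
            × closes — contains both C and ¬C.
  branch 2 (add T (B ∨ A)):
    T (B ∨ A): β-rule — branch into T B  //  T A.
      branch 2.1 (add T B):
        ○ open, literals {B=T}.
      branch 2.2 (add T A):
        ○ open, literals {A=T}.
2 branches closed, 3 open.
An open branch gives a satisfying assignment: A=F, B=T, C=F.

Satisfiable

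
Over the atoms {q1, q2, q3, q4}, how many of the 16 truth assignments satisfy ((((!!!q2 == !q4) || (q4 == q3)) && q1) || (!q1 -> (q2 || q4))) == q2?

Initial set: {T (((((!!!q2 == !q4) || (q4 == q3)) && q1) || (!q1 -> (q2 || q4))) == q2)}.
T (((((!!!q2 == !q4) || (q4 == q3)) && q1) || (!q1 -> (q2 || q4))) == q2): β-rule — branch into T ((((!!!q2 == !q4) || (q4 == q3)) && q1) || (!q1 -> (q2 || q4))), T q2  //  F ((((!!!q2 == !q4) || (q4 == q3)) && q1) || (!q1 -> (q2 || q4))), F q2.
  branch 1 (add T ((((!!!q2 == !q4) || (q4 == q3)) && q1) || (!q1 -> (q2 || q4))), T q2):
    T ((((!!!q2 == !q4) || (q4 == q3)) && q1) || (!q1 -> (q2 || q4))): β-rule — branch into T (((!!!q2 == !q4) || (q4 == q3)) && q1)  //  T (!q1 -> (q2 || q4)).
      branch 1.1 (add T (((!!!q2 == !q4) || (q4 == q3)) && q1)):
        T (((!!!q2 == !q4) || (q4 == q3)) && q1): α-rule — add T ((!!!q2 == !q4) || (q4 == q3)), T q1.
        T ((!!!q2 == !q4) || (q4 == q3)): β-rule — branch into T (!!!q2 == !q4)  //  T (q4 == q3).
          branch 1.1.1 (add T (!!!q2 == !q4)):
            T (!!!q2 == !q4): β-rule — branch into T !!!q2, T !q4  //  F !!!q2, F !q4.
              branch 1.1.1.1 (add T !!!q2, T !q4):
                T !!!q2: drop double negation, giving T !q2.
                × closes — contains both q2 and !q2.
              branch 1.1.1.2 (add F !!!q2, F !q4):
                F !!!q2: drop double negation, giving F !q2.
                ○ open, literals {q1=1, q2=1, q4=1}.
          branch 1.1.2 (add T (q4 == q3)):
            T (q4 == q3): β-rule — branch into T q4, T q3  //  F q4, F q3.
              branch 1.1.2.1 (add T q4, T q3):
                ○ open, literals {q1=1, q2=1, q3=1, q4=1}.
              branch 1.1.2.2 (add F q4, F q3):
                ○ open, literals {q1=1, q2=1, q3=0, q4=0}.
      branch 1.2 (add T (!q1 -> (q2 || q4))):
        T (!q1 -> (q2 || q4)): β-rule — branch into F !q1  //  T (q2 || q4).
          branch 1.2.1 (add F !q1):
            ○ open, literals {q1=1, q2=1}.
          branch 1.2.2 (add T (q2 || q4)):
            T (q2 || q4): β-rule — branch into T q2  //  T q4.
              branch 1.2.2.1 (add T q2):
                ○ open, literals {q2=1}.
              branch 1.2.2.2 (add T q4):
                ○ open, literals {q2=1, q4=1}.
  branch 2 (add F ((((!!!q2 == !q4) || (q4 == q3)) && q1) || (!q1 -> (q2 || q4))), F q2):
    F ((((!!!q2 == !q4) || (q4 == q3)) && q1) || (!q1 -> (q2 || q4))): α-rule — add F (((!!!q2 == !q4) || (q4 == q3)) && q1), F (!q1 -> (q2 || q4)).
    F (!q1 -> (q2 || q4)): α-rule — add T !q1, F (q2 || q4).
    F (q2 || q4): α-rule — add F q2, F q4.
    F (((!!!q2 == !q4) || (q4 == q3)) && q1): β-rule — branch into F ((!!!q2 == !q4) || (q4 == q3))  //  F q1.
      branch 2.1 (add F ((!!!q2 == !q4) || (q4 == q3))):
        F ((!!!q2 == !q4) || (q4 == q3)): α-rule — add F (!!!q2 == !q4), F (q4 == q3).
        F (!!!q2 == !q4): β-rule — branch into T !!!q2, F !q4  //  F !!!q2, T !q4.
          branch 2.1.1 (add T !!!q2, F !q4):
            × closes — contains both q4 and !q4.
          branch 2.1.2 (add F !!!q2, T !q4):
            F !!!q2: drop double negation, giving F !q2.
            × closes — contains both q2 and !q2.
      branch 2.2 (add F q1):
        ○ open, literals {q1=0, q2=0, q4=0}.
3 branches closed, 7 open.
Each open branch fixes some atoms; the unmentioned ones are free. Counting distinct full assignments: branch {q1=1, q2=1, q4=1} (q3) contributes 2 new; branch {q1=1, q2=1, q3=1, q4=1} (none free) contributes 0 new; branch {q1=1, q2=1, q3=0, q4=0} (none free) contributes 1 new; branch {q1=1, q2=1} (q3, q4) contributes 1 new; branch {q2=1} (q1, q3, q4) contributes 4 new; branch {q2=1, q4=1} (q1, q3) contributes 0 new; branch {q1=0, q2=0, q4=0} (q3) contributes 2 new. Total: 10.

10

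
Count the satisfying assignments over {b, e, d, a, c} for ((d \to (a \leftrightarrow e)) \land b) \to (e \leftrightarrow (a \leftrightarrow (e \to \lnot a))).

24

Initial set: {(((d \to (a \leftrightarrow e)) \land b) \to (e \leftrightarrow (a \leftrightarrow (e \to \lnot a))))}.
(((d \to (a \leftrightarrow e)) \land b) \to (e \leftrightarrow (a \leftrightarrow (e \to \lnot a)))): β-rule — branch into \lnot ((d \to (a \leftrightarrow e)) \land b)  //  (e \leftrightarrow (a \leftrightarrow (e \to \lnot a))).
  branch 1 (add \lnot ((d \to (a \leftrightarrow e)) \land b)):
    \lnot ((d \to (a \leftrightarrow e)) \land b): β-rule — branch into \lnot (d \to (a \leftrightarrow e))  //  \lnot b.
      branch 1.1 (add \lnot (d \to (a \leftrightarrow e))):
        \lnot (d \to (a \leftrightarrow e)): α-rule — add d, \lnot (a \leftrightarrow e).
        \lnot (a \leftrightarrow e): β-rule — branch into a, \lnot e  //  \lnot a, e.
          branch 1.1.1 (add a, \lnot e):
            ○ open, literals {a=true, d=true, e=false}.
          branch 1.1.2 (add \lnot a, e):
            ○ open, literals {a=false, d=true, e=true}.
      branch 1.2 (add \lnot b):
        ○ open, literals {b=false}.
  branch 2 (add (e \leftrightarrow (a \leftrightarrow (e \to \lnot a)))):
    (e \leftrightarrow (a \leftrightarrow (e \to \lnot a))): β-rule — branch into e, (a \leftrightarrow (e \to \lnot a))  //  \lnot e, \lnot (a \leftrightarrow (e \to \lnot a)).
      branch 2.1 (add e, (a \leftrightarrow (e \to \lnot a))):
        (a \leftrightarrow (e \to \lnot a)): β-rule — branch into a, (e \to \lnot a)  //  \lnot a, \lnot (e \to \lnot a).
          branch 2.1.1 (add a, (e \to \lnot a)):
            (e \to \lnot a): β-rule — branch into \lnot e  //  \lnot a.
              branch 2.1.1.1 (add \lnot e):
                × closes — contains both e and \lnot e.
              branch 2.1.1.2 (add \lnot a):
                × closes — contains both a and \lnot a.
          branch 2.1.2 (add \lnot a, \lnot (e \to \lnot a)):
            \lnot (e \to \lnot a): α-rule — add e, \lnot \lnot a.
            × closes — contains both a and \lnot a.
      branch 2.2 (add \lnot e, \lnot (a \leftrightarrow (e \to \lnot a))):
        \lnot (a \leftrightarrow (e \to \lnot a)): β-rule — branch into a, \lnot (e \to \lnot a)  //  \lnot a, (e \to \lnot a).
          branch 2.2.1 (add a, \lnot (e \to \lnot a)):
            \lnot (e \to \lnot a): α-rule — add e, \lnot \lnot a.
            × closes — contains both e and \lnot e.
          branch 2.2.2 (add \lnot a, (e \to \lnot a)):
            (e \to \lnot a): β-rule — branch into \lnot e  //  \lnot a.
              branch 2.2.2.1 (add \lnot e):
                ○ open, literals {a=false, e=false}.
              branch 2.2.2.2 (add \lnot a):
                ○ open, literals {a=false, e=false}.
4 branches closed, 5 open.
Each open branch fixes some atoms; the unmentioned ones are free. Counting distinct full assignments: branch {a=true, d=true, e=false} (b, c) contributes 4 new; branch {a=false, d=true, e=true} (b, c) contributes 4 new; branch {b=false} (e, d, a, c) contributes 12 new; branch {a=false, e=false} (b, d, c) contributes 4 new; branch {a=false, e=false} (b, d, c) contributes 0 new. Total: 24.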